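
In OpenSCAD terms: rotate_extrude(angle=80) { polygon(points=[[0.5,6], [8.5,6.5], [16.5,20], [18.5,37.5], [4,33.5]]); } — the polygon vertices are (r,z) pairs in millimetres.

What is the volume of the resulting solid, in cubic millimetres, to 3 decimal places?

Profile (r,z), 5 vertices: (0.5,6) (8.5,6.5) (16.5,20) (18.5,37.5) (4,33.5)
edge 0: (0.5,6)→(8.5,6.5)  cross = 0.5·6.5 − 8.5·6 = -47.7500; (r_i+r_j)·cross = 9·-47.7500 = -429.7500
edge 1: (8.5,6.5)→(16.5,20)  cross = 8.5·20 − 16.5·6.5 = 62.7500; (r_i+r_j)·cross = 25·62.7500 = 1568.7500
edge 2: (16.5,20)→(18.5,37.5)  cross = 16.5·37.5 − 18.5·20 = 248.7500; (r_i+r_j)·cross = 35·248.7500 = 8706.2500
edge 3: (18.5,37.5)→(4,33.5)  cross = 18.5·33.5 − 4·37.5 = 469.7500; (r_i+r_j)·cross = 22.5·469.7500 = 10569.3750
edge 4: (4,33.5)→(0.5,6)  cross = 4·6 − 0.5·33.5 = 7.2500; (r_i+r_j)·cross = 4.5·7.2500 = 32.6250
Σcross = 740.7500 → A = |Σcross|/2 = 370.3750 mm²
Σ(r_i+r_j)·cross = 20447.2500 → first moment M = |Σ|/6 = 3407.8750
R_c = M/A = 3407.8750/370.3750 = 9.2011 mm
θ = 80° = 1.396263 rad
V = θ·R_c·A = 1.396263·9.2011·370.3750 = 4758.291 mm³

Volume = 4758.291 mm³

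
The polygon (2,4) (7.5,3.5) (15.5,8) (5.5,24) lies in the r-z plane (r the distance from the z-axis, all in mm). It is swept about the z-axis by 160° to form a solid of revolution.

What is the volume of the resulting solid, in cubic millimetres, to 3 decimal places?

Volume = 3074.921 mm³

Profile (r,z), 4 vertices: (2,4) (7.5,3.5) (15.5,8) (5.5,24)
edge 0: (2,4)→(7.5,3.5)  cross = 2·3.5 − 7.5·4 = -23.0000; (r_i+r_j)·cross = 9.5·-23.0000 = -218.5000
edge 1: (7.5,3.5)→(15.5,8)  cross = 7.5·8 − 15.5·3.5 = 5.7500; (r_i+r_j)·cross = 23·5.7500 = 132.2500
edge 2: (15.5,8)→(5.5,24)  cross = 15.5·24 − 5.5·8 = 328.0000; (r_i+r_j)·cross = 21·328.0000 = 6888.0000
edge 3: (5.5,24)→(2,4)  cross = 5.5·4 − 2·24 = -26.0000; (r_i+r_j)·cross = 7.5·-26.0000 = -195.0000
Σcross = 284.7500 → A = |Σcross|/2 = 142.3750 mm²
Σ(r_i+r_j)·cross = 6606.7500 → first moment M = |Σ|/6 = 1101.1250
R_c = M/A = 1101.1250/142.3750 = 7.7340 mm
θ = 160° = 2.792527 rad
V = θ·R_c·A = 2.792527·7.7340·142.3750 = 3074.921 mm³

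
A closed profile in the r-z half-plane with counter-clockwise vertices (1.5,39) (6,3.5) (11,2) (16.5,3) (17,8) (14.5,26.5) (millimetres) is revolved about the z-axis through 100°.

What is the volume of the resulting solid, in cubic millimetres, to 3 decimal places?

Profile (r,z), 6 vertices: (1.5,39) (6,3.5) (11,2) (16.5,3) (17,8) (14.5,26.5)
edge 0: (1.5,39)→(6,3.5)  cross = 1.5·3.5 − 6·39 = -228.7500; (r_i+r_j)·cross = 7.5·-228.7500 = -1715.6250
edge 1: (6,3.5)→(11,2)  cross = 6·2 − 11·3.5 = -26.5000; (r_i+r_j)·cross = 17·-26.5000 = -450.5000
edge 2: (11,2)→(16.5,3)  cross = 11·3 − 16.5·2 = 0.0000; (r_i+r_j)·cross = 27.5·0.0000 = 0.0000
edge 3: (16.5,3)→(17,8)  cross = 16.5·8 − 17·3 = 81.0000; (r_i+r_j)·cross = 33.5·81.0000 = 2713.5000
edge 4: (17,8)→(14.5,26.5)  cross = 17·26.5 − 14.5·8 = 334.5000; (r_i+r_j)·cross = 31.5·334.5000 = 10536.7500
edge 5: (14.5,26.5)→(1.5,39)  cross = 14.5·39 − 1.5·26.5 = 525.7500; (r_i+r_j)·cross = 16·525.7500 = 8412.0000
Σcross = 686.0000 → A = |Σcross|/2 = 343.0000 mm²
Σ(r_i+r_j)·cross = 19496.1250 → first moment M = |Σ|/6 = 3249.3542
R_c = M/A = 3249.3542/343.0000 = 9.4733 mm
θ = 100° = 1.745329 rad
V = θ·R_c·A = 1.745329·9.4733·343.0000 = 5671.193 mm³

Volume = 5671.193 mm³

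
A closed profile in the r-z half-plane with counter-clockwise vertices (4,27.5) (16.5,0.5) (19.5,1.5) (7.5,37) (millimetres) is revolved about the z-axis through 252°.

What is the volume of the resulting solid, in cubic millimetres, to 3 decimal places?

Volume = 8155.601 mm³

Profile (r,z), 4 vertices: (4,27.5) (16.5,0.5) (19.5,1.5) (7.5,37)
edge 0: (4,27.5)→(16.5,0.5)  cross = 4·0.5 − 16.5·27.5 = -451.7500; (r_i+r_j)·cross = 20.5·-451.7500 = -9260.8750
edge 1: (16.5,0.5)→(19.5,1.5)  cross = 16.5·1.5 − 19.5·0.5 = 15.0000; (r_i+r_j)·cross = 36·15.0000 = 540.0000
edge 2: (19.5,1.5)→(7.5,37)  cross = 19.5·37 − 7.5·1.5 = 710.2500; (r_i+r_j)·cross = 27·710.2500 = 19176.7500
edge 3: (7.5,37)→(4,27.5)  cross = 7.5·27.5 − 4·37 = 58.2500; (r_i+r_j)·cross = 11.5·58.2500 = 669.8750
Σcross = 331.7500 → A = |Σcross|/2 = 165.8750 mm²
Σ(r_i+r_j)·cross = 11125.7500 → first moment M = |Σ|/6 = 1854.2917
R_c = M/A = 1854.2917/165.8750 = 11.1788 mm
θ = 252° = 4.398230 rad
V = θ·R_c·A = 4.398230·11.1788·165.8750 = 8155.601 mm³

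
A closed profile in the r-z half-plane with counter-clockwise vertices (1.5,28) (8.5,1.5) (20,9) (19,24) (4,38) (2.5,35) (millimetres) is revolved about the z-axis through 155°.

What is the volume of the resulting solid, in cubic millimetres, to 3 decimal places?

Volume = 11623.264 mm³

Profile (r,z), 6 vertices: (1.5,28) (8.5,1.5) (20,9) (19,24) (4,38) (2.5,35)
edge 0: (1.5,28)→(8.5,1.5)  cross = 1.5·1.5 − 8.5·28 = -235.7500; (r_i+r_j)·cross = 10·-235.7500 = -2357.5000
edge 1: (8.5,1.5)→(20,9)  cross = 8.5·9 − 20·1.5 = 46.5000; (r_i+r_j)·cross = 28.5·46.5000 = 1325.2500
edge 2: (20,9)→(19,24)  cross = 20·24 − 19·9 = 309.0000; (r_i+r_j)·cross = 39·309.0000 = 12051.0000
edge 3: (19,24)→(4,38)  cross = 19·38 − 4·24 = 626.0000; (r_i+r_j)·cross = 23·626.0000 = 14398.0000
edge 4: (4,38)→(2.5,35)  cross = 4·35 − 2.5·38 = 45.0000; (r_i+r_j)·cross = 6.5·45.0000 = 292.5000
edge 5: (2.5,35)→(1.5,28)  cross = 2.5·28 − 1.5·35 = 17.5000; (r_i+r_j)·cross = 4·17.5000 = 70.0000
Σcross = 808.2500 → A = |Σcross|/2 = 404.1250 mm²
Σ(r_i+r_j)·cross = 25779.2500 → first moment M = |Σ|/6 = 4296.5417
R_c = M/A = 4296.5417/404.1250 = 10.6317 mm
θ = 155° = 2.705260 rad
V = θ·R_c·A = 2.705260·10.6317·404.1250 = 11623.264 mm³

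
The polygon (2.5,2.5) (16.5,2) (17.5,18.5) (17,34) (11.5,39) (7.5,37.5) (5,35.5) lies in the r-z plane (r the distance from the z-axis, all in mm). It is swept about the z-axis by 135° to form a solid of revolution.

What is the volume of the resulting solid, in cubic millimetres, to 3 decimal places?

Volume = 11379.536 mm³

Profile (r,z), 7 vertices: (2.5,2.5) (16.5,2) (17.5,18.5) (17,34) (11.5,39) (7.5,37.5) (5,35.5)
edge 0: (2.5,2.5)→(16.5,2)  cross = 2.5·2 − 16.5·2.5 = -36.2500; (r_i+r_j)·cross = 19·-36.2500 = -688.7500
edge 1: (16.5,2)→(17.5,18.5)  cross = 16.5·18.5 − 17.5·2 = 270.2500; (r_i+r_j)·cross = 34·270.2500 = 9188.5000
edge 2: (17.5,18.5)→(17,34)  cross = 17.5·34 − 17·18.5 = 280.5000; (r_i+r_j)·cross = 34.5·280.5000 = 9677.2500
edge 3: (17,34)→(11.5,39)  cross = 17·39 − 11.5·34 = 272.0000; (r_i+r_j)·cross = 28.5·272.0000 = 7752.0000
edge 4: (11.5,39)→(7.5,37.5)  cross = 11.5·37.5 − 7.5·39 = 138.7500; (r_i+r_j)·cross = 19·138.7500 = 2636.2500
edge 5: (7.5,37.5)→(5,35.5)  cross = 7.5·35.5 − 5·37.5 = 78.7500; (r_i+r_j)·cross = 12.5·78.7500 = 984.3750
edge 6: (5,35.5)→(2.5,2.5)  cross = 5·2.5 − 2.5·35.5 = -76.2500; (r_i+r_j)·cross = 7.5·-76.2500 = -571.8750
Σcross = 927.7500 → A = |Σcross|/2 = 463.8750 mm²
Σ(r_i+r_j)·cross = 28977.7500 → first moment M = |Σ|/6 = 4829.6250
R_c = M/A = 4829.6250/463.8750 = 10.4115 mm
θ = 135° = 2.356194 rad
V = θ·R_c·A = 2.356194·10.4115·463.8750 = 11379.536 mm³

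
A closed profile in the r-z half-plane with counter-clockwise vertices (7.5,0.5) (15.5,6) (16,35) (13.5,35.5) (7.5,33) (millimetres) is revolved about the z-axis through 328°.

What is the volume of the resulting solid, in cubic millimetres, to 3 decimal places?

Profile (r,z), 5 vertices: (7.5,0.5) (15.5,6) (16,35) (13.5,35.5) (7.5,33)
edge 0: (7.5,0.5)→(15.5,6)  cross = 7.5·6 − 15.5·0.5 = 37.2500; (r_i+r_j)·cross = 23·37.2500 = 856.7500
edge 1: (15.5,6)→(16,35)  cross = 15.5·35 − 16·6 = 446.5000; (r_i+r_j)·cross = 31.5·446.5000 = 14064.7500
edge 2: (16,35)→(13.5,35.5)  cross = 16·35.5 − 13.5·35 = 95.5000; (r_i+r_j)·cross = 29.5·95.5000 = 2817.2500
edge 3: (13.5,35.5)→(7.5,33)  cross = 13.5·33 − 7.5·35.5 = 179.2500; (r_i+r_j)·cross = 21·179.2500 = 3764.2500
edge 4: (7.5,33)→(7.5,0.5)  cross = 7.5·0.5 − 7.5·33 = -243.7500; (r_i+r_j)·cross = 15·-243.7500 = -3656.2500
Σcross = 514.7500 → A = |Σcross|/2 = 257.3750 mm²
Σ(r_i+r_j)·cross = 17846.7500 → first moment M = |Σ|/6 = 2974.4583
R_c = M/A = 2974.4583/257.3750 = 11.5569 mm
θ = 328° = 5.724680 rad
V = θ·R_c·A = 5.724680·11.5569·257.3750 = 17027.822 mm³

Volume = 17027.822 mm³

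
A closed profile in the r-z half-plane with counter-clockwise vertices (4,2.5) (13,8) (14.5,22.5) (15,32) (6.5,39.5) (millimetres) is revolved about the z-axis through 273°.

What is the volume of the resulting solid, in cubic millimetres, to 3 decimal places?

Volume = 12194.084 mm³

Profile (r,z), 5 vertices: (4,2.5) (13,8) (14.5,22.5) (15,32) (6.5,39.5)
edge 0: (4,2.5)→(13,8)  cross = 4·8 − 13·2.5 = -0.5000; (r_i+r_j)·cross = 17·-0.5000 = -8.5000
edge 1: (13,8)→(14.5,22.5)  cross = 13·22.5 − 14.5·8 = 176.5000; (r_i+r_j)·cross = 27.5·176.5000 = 4853.7500
edge 2: (14.5,22.5)→(15,32)  cross = 14.5·32 − 15·22.5 = 126.5000; (r_i+r_j)·cross = 29.5·126.5000 = 3731.7500
edge 3: (15,32)→(6.5,39.5)  cross = 15·39.5 − 6.5·32 = 384.5000; (r_i+r_j)·cross = 21.5·384.5000 = 8266.7500
edge 4: (6.5,39.5)→(4,2.5)  cross = 6.5·2.5 − 4·39.5 = -141.7500; (r_i+r_j)·cross = 10.5·-141.7500 = -1488.3750
Σcross = 545.2500 → A = |Σcross|/2 = 272.6250 mm²
Σ(r_i+r_j)·cross = 15355.3750 → first moment M = |Σ|/6 = 2559.2292
R_c = M/A = 2559.2292/272.6250 = 9.3874 mm
θ = 273° = 4.764749 rad
V = θ·R_c·A = 4.764749·9.3874·272.6250 = 12194.084 mm³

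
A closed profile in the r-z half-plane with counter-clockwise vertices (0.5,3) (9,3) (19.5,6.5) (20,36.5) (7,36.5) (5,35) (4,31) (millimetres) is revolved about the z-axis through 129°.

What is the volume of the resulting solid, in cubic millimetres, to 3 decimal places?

Volume = 13665.560 mm³

Profile (r,z), 7 vertices: (0.5,3) (9,3) (19.5,6.5) (20,36.5) (7,36.5) (5,35) (4,31)
edge 0: (0.5,3)→(9,3)  cross = 0.5·3 − 9·3 = -25.5000; (r_i+r_j)·cross = 9.5·-25.5000 = -242.2500
edge 1: (9,3)→(19.5,6.5)  cross = 9·6.5 − 19.5·3 = 0.0000; (r_i+r_j)·cross = 28.5·0.0000 = 0.0000
edge 2: (19.5,6.5)→(20,36.5)  cross = 19.5·36.5 − 20·6.5 = 581.7500; (r_i+r_j)·cross = 39.5·581.7500 = 22979.1250
edge 3: (20,36.5)→(7,36.5)  cross = 20·36.5 − 7·36.5 = 474.5000; (r_i+r_j)·cross = 27·474.5000 = 12811.5000
edge 4: (7,36.5)→(5,35)  cross = 7·35 − 5·36.5 = 62.5000; (r_i+r_j)·cross = 12·62.5000 = 750.0000
edge 5: (5,35)→(4,31)  cross = 5·31 − 4·35 = 15.0000; (r_i+r_j)·cross = 9·15.0000 = 135.0000
edge 6: (4,31)→(0.5,3)  cross = 4·3 − 0.5·31 = -3.5000; (r_i+r_j)·cross = 4.5·-3.5000 = -15.7500
Σcross = 1104.7500 → A = |Σcross|/2 = 552.3750 mm²
Σ(r_i+r_j)·cross = 36417.6250 → first moment M = |Σ|/6 = 6069.6042
R_c = M/A = 6069.6042/552.3750 = 10.9882 mm
θ = 129° = 2.251475 rad
V = θ·R_c·A = 2.251475·10.9882·552.3750 = 13665.560 mm³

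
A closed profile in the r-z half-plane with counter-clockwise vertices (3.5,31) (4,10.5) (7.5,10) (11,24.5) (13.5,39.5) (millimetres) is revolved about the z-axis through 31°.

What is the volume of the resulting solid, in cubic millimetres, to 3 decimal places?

Profile (r,z), 5 vertices: (3.5,31) (4,10.5) (7.5,10) (11,24.5) (13.5,39.5)
edge 0: (3.5,31)→(4,10.5)  cross = 3.5·10.5 − 4·31 = -87.2500; (r_i+r_j)·cross = 7.5·-87.2500 = -654.3750
edge 1: (4,10.5)→(7.5,10)  cross = 4·10 − 7.5·10.5 = -38.7500; (r_i+r_j)·cross = 11.5·-38.7500 = -445.6250
edge 2: (7.5,10)→(11,24.5)  cross = 7.5·24.5 − 11·10 = 73.7500; (r_i+r_j)·cross = 18.5·73.7500 = 1364.3750
edge 3: (11,24.5)→(13.5,39.5)  cross = 11·39.5 − 13.5·24.5 = 103.7500; (r_i+r_j)·cross = 24.5·103.7500 = 2541.8750
edge 4: (13.5,39.5)→(3.5,31)  cross = 13.5·31 − 3.5·39.5 = 280.2500; (r_i+r_j)·cross = 17·280.2500 = 4764.2500
Σcross = 331.7500 → A = |Σcross|/2 = 165.8750 mm²
Σ(r_i+r_j)·cross = 7570.5000 → first moment M = |Σ|/6 = 1261.7500
R_c = M/A = 1261.7500/165.8750 = 7.6066 mm
θ = 31° = 0.541052 rad
V = θ·R_c·A = 0.541052·7.6066·165.8750 = 682.672 mm³

Volume = 682.672 mm³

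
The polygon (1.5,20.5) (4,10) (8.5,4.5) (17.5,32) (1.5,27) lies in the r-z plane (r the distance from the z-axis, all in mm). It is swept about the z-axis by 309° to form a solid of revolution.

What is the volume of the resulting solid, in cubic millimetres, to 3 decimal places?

Profile (r,z), 5 vertices: (1.5,20.5) (4,10) (8.5,4.5) (17.5,32) (1.5,27)
edge 0: (1.5,20.5)→(4,10)  cross = 1.5·10 − 4·20.5 = -67.0000; (r_i+r_j)·cross = 5.5·-67.0000 = -368.5000
edge 1: (4,10)→(8.5,4.5)  cross = 4·4.5 − 8.5·10 = -67.0000; (r_i+r_j)·cross = 12.5·-67.0000 = -837.5000
edge 2: (8.5,4.5)→(17.5,32)  cross = 8.5·32 − 17.5·4.5 = 193.2500; (r_i+r_j)·cross = 26·193.2500 = 5024.5000
edge 3: (17.5,32)→(1.5,27)  cross = 17.5·27 − 1.5·32 = 424.5000; (r_i+r_j)·cross = 19·424.5000 = 8065.5000
edge 4: (1.5,27)→(1.5,20.5)  cross = 1.5·20.5 − 1.5·27 = -9.7500; (r_i+r_j)·cross = 3·-9.7500 = -29.2500
Σcross = 474.0000 → A = |Σcross|/2 = 237.0000 mm²
Σ(r_i+r_j)·cross = 11854.7500 → first moment M = |Σ|/6 = 1975.7917
R_c = M/A = 1975.7917/237.0000 = 8.3367 mm
θ = 309° = 5.393067 rad
V = θ·R_c·A = 5.393067·8.3367·237.0000 = 10655.578 mm³

Volume = 10655.578 mm³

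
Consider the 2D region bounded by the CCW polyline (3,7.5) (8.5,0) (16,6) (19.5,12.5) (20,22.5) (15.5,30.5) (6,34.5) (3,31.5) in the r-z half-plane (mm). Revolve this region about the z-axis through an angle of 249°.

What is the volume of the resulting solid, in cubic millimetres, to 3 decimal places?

Profile (r,z), 8 vertices: (3,7.5) (8.5,0) (16,6) (19.5,12.5) (20,22.5) (15.5,30.5) (6,34.5) (3,31.5)
edge 0: (3,7.5)→(8.5,0)  cross = 3·0 − 8.5·7.5 = -63.7500; (r_i+r_j)·cross = 11.5·-63.7500 = -733.1250
edge 1: (8.5,0)→(16,6)  cross = 8.5·6 − 16·0 = 51.0000; (r_i+r_j)·cross = 24.5·51.0000 = 1249.5000
edge 2: (16,6)→(19.5,12.5)  cross = 16·12.5 − 19.5·6 = 83.0000; (r_i+r_j)·cross = 35.5·83.0000 = 2946.5000
edge 3: (19.5,12.5)→(20,22.5)  cross = 19.5·22.5 − 20·12.5 = 188.7500; (r_i+r_j)·cross = 39.5·188.7500 = 7455.6250
edge 4: (20,22.5)→(15.5,30.5)  cross = 20·30.5 − 15.5·22.5 = 261.2500; (r_i+r_j)·cross = 35.5·261.2500 = 9274.3750
edge 5: (15.5,30.5)→(6,34.5)  cross = 15.5·34.5 − 6·30.5 = 351.7500; (r_i+r_j)·cross = 21.5·351.7500 = 7562.6250
edge 6: (6,34.5)→(3,31.5)  cross = 6·31.5 − 3·34.5 = 85.5000; (r_i+r_j)·cross = 9·85.5000 = 769.5000
edge 7: (3,31.5)→(3,7.5)  cross = 3·7.5 − 3·31.5 = -72.0000; (r_i+r_j)·cross = 6·-72.0000 = -432.0000
Σcross = 885.5000 → A = |Σcross|/2 = 442.7500 mm²
Σ(r_i+r_j)·cross = 28093.0000 → first moment M = |Σ|/6 = 4682.1667
R_c = M/A = 4682.1667/442.7500 = 10.5752 mm
θ = 249° = 4.345870 rad
V = θ·R_c·A = 4.345870·10.5752·442.7500 = 20348.087 mm³

Volume = 20348.087 mm³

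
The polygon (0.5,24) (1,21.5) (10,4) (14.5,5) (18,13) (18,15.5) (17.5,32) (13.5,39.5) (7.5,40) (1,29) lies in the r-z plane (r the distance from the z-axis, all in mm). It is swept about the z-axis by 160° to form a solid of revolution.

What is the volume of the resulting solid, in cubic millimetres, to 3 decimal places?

Volume = 12930.097 mm³

Profile (r,z), 10 vertices: (0.5,24) (1,21.5) (10,4) (14.5,5) (18,13) (18,15.5) (17.5,32) (13.5,39.5) (7.5,40) (1,29)
edge 0: (0.5,24)→(1,21.5)  cross = 0.5·21.5 − 1·24 = -13.2500; (r_i+r_j)·cross = 1.5·-13.2500 = -19.8750
edge 1: (1,21.5)→(10,4)  cross = 1·4 − 10·21.5 = -211.0000; (r_i+r_j)·cross = 11·-211.0000 = -2321.0000
edge 2: (10,4)→(14.5,5)  cross = 10·5 − 14.5·4 = -8.0000; (r_i+r_j)·cross = 24.5·-8.0000 = -196.0000
edge 3: (14.5,5)→(18,13)  cross = 14.5·13 − 18·5 = 98.5000; (r_i+r_j)·cross = 32.5·98.5000 = 3201.2500
edge 4: (18,13)→(18,15.5)  cross = 18·15.5 − 18·13 = 45.0000; (r_i+r_j)·cross = 36·45.0000 = 1620.0000
edge 5: (18,15.5)→(17.5,32)  cross = 18·32 − 17.5·15.5 = 304.7500; (r_i+r_j)·cross = 35.5·304.7500 = 10818.6250
edge 6: (17.5,32)→(13.5,39.5)  cross = 17.5·39.5 − 13.5·32 = 259.2500; (r_i+r_j)·cross = 31·259.2500 = 8036.7500
edge 7: (13.5,39.5)→(7.5,40)  cross = 13.5·40 − 7.5·39.5 = 243.7500; (r_i+r_j)·cross = 21·243.7500 = 5118.7500
edge 8: (7.5,40)→(1,29)  cross = 7.5·29 − 1·40 = 177.5000; (r_i+r_j)·cross = 8.5·177.5000 = 1508.7500
edge 9: (1,29)→(0.5,24)  cross = 1·24 − 0.5·29 = 9.5000; (r_i+r_j)·cross = 1.5·9.5000 = 14.2500
Σcross = 906.0000 → A = |Σcross|/2 = 453.0000 mm²
Σ(r_i+r_j)·cross = 27781.5000 → first moment M = |Σ|/6 = 4630.2500
R_c = M/A = 4630.2500/453.0000 = 10.2213 mm
θ = 160° = 2.792527 rad
V = θ·R_c·A = 2.792527·10.2213·453.0000 = 12930.097 mm³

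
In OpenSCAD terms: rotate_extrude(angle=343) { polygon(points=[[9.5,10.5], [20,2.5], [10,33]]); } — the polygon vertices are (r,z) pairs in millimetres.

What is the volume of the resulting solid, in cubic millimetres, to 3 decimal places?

Profile (r,z), 3 vertices: (9.5,10.5) (20,2.5) (10,33)
edge 0: (9.5,10.5)→(20,2.5)  cross = 9.5·2.5 − 20·10.5 = -186.2500; (r_i+r_j)·cross = 29.5·-186.2500 = -5494.3750
edge 1: (20,2.5)→(10,33)  cross = 20·33 − 10·2.5 = 635.0000; (r_i+r_j)·cross = 30·635.0000 = 19050.0000
edge 2: (10,33)→(9.5,10.5)  cross = 10·10.5 − 9.5·33 = -208.5000; (r_i+r_j)·cross = 19.5·-208.5000 = -4065.7500
Σcross = 240.2500 → A = |Σcross|/2 = 120.1250 mm²
Σ(r_i+r_j)·cross = 9489.8750 → first moment M = |Σ|/6 = 1581.6458
R_c = M/A = 1581.6458/120.1250 = 13.1667 mm
θ = 343° = 5.986479 rad
V = θ·R_c·A = 5.986479·13.1667·120.1250 = 9468.490 mm³

Volume = 9468.490 mm³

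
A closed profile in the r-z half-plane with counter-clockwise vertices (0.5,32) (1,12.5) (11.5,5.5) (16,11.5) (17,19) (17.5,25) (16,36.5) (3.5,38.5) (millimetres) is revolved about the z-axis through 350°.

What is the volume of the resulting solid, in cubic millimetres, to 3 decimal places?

Profile (r,z), 8 vertices: (0.5,32) (1,12.5) (11.5,5.5) (16,11.5) (17,19) (17.5,25) (16,36.5) (3.5,38.5)
edge 0: (0.5,32)→(1,12.5)  cross = 0.5·12.5 − 1·32 = -25.7500; (r_i+r_j)·cross = 1.5·-25.7500 = -38.6250
edge 1: (1,12.5)→(11.5,5.5)  cross = 1·5.5 − 11.5·12.5 = -138.2500; (r_i+r_j)·cross = 12.5·-138.2500 = -1728.1250
edge 2: (11.5,5.5)→(16,11.5)  cross = 11.5·11.5 − 16·5.5 = 44.2500; (r_i+r_j)·cross = 27.5·44.2500 = 1216.8750
edge 3: (16,11.5)→(17,19)  cross = 16·19 − 17·11.5 = 108.5000; (r_i+r_j)·cross = 33·108.5000 = 3580.5000
edge 4: (17,19)→(17.5,25)  cross = 17·25 − 17.5·19 = 92.5000; (r_i+r_j)·cross = 34.5·92.5000 = 3191.2500
edge 5: (17.5,25)→(16,36.5)  cross = 17.5·36.5 − 16·25 = 238.7500; (r_i+r_j)·cross = 33.5·238.7500 = 7998.1250
edge 6: (16,36.5)→(3.5,38.5)  cross = 16·38.5 − 3.5·36.5 = 488.2500; (r_i+r_j)·cross = 19.5·488.2500 = 9520.8750
edge 7: (3.5,38.5)→(0.5,32)  cross = 3.5·32 − 0.5·38.5 = 92.7500; (r_i+r_j)·cross = 4·92.7500 = 371.0000
Σcross = 901.0000 → A = |Σcross|/2 = 450.5000 mm²
Σ(r_i+r_j)·cross = 24111.8750 → first moment M = |Σ|/6 = 4018.6458
R_c = M/A = 4018.6458/450.5000 = 8.9204 mm
θ = 350° = 6.108652 rad
V = θ·R_c·A = 6.108652·8.9204·450.5000 = 24548.510 mm³

Volume = 24548.510 mm³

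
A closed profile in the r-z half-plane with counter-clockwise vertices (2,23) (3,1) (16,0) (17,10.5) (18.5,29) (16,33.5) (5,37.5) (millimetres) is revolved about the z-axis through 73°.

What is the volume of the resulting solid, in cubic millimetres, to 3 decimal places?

Profile (r,z), 7 vertices: (2,23) (3,1) (16,0) (17,10.5) (18.5,29) (16,33.5) (5,37.5)
edge 0: (2,23)→(3,1)  cross = 2·1 − 3·23 = -67.0000; (r_i+r_j)·cross = 5·-67.0000 = -335.0000
edge 1: (3,1)→(16,0)  cross = 3·0 − 16·1 = -16.0000; (r_i+r_j)·cross = 19·-16.0000 = -304.0000
edge 2: (16,0)→(17,10.5)  cross = 16·10.5 − 17·0 = 168.0000; (r_i+r_j)·cross = 33·168.0000 = 5544.0000
edge 3: (17,10.5)→(18.5,29)  cross = 17·29 − 18.5·10.5 = 298.7500; (r_i+r_j)·cross = 35.5·298.7500 = 10605.6250
edge 4: (18.5,29)→(16,33.5)  cross = 18.5·33.5 − 16·29 = 155.7500; (r_i+r_j)·cross = 34.5·155.7500 = 5373.3750
edge 5: (16,33.5)→(5,37.5)  cross = 16·37.5 − 5·33.5 = 432.5000; (r_i+r_j)·cross = 21·432.5000 = 9082.5000
edge 6: (5,37.5)→(2,23)  cross = 5·23 − 2·37.5 = 40.0000; (r_i+r_j)·cross = 7·40.0000 = 280.0000
Σcross = 1012.0000 → A = |Σcross|/2 = 506.0000 mm²
Σ(r_i+r_j)·cross = 30246.5000 → first moment M = |Σ|/6 = 5041.0833
R_c = M/A = 5041.0833/506.0000 = 9.9626 mm
θ = 73° = 1.274090 rad
V = θ·R_c·A = 1.274090·9.9626·506.0000 = 6422.796 mm³

Volume = 6422.796 mm³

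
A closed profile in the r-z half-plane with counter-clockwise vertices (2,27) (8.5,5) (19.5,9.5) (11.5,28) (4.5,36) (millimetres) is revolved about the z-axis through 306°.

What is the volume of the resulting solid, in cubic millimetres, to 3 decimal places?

Volume = 13970.623 mm³

Profile (r,z), 5 vertices: (2,27) (8.5,5) (19.5,9.5) (11.5,28) (4.5,36)
edge 0: (2,27)→(8.5,5)  cross = 2·5 − 8.5·27 = -219.5000; (r_i+r_j)·cross = 10.5·-219.5000 = -2304.7500
edge 1: (8.5,5)→(19.5,9.5)  cross = 8.5·9.5 − 19.5·5 = -16.7500; (r_i+r_j)·cross = 28·-16.7500 = -469.0000
edge 2: (19.5,9.5)→(11.5,28)  cross = 19.5·28 − 11.5·9.5 = 436.7500; (r_i+r_j)·cross = 31·436.7500 = 13539.2500
edge 3: (11.5,28)→(4.5,36)  cross = 11.5·36 − 4.5·28 = 288.0000; (r_i+r_j)·cross = 16·288.0000 = 4608.0000
edge 4: (4.5,36)→(2,27)  cross = 4.5·27 − 2·36 = 49.5000; (r_i+r_j)·cross = 6.5·49.5000 = 321.7500
Σcross = 538.0000 → A = |Σcross|/2 = 269.0000 mm²
Σ(r_i+r_j)·cross = 15695.2500 → first moment M = |Σ|/6 = 2615.8750
R_c = M/A = 2615.8750/269.0000 = 9.7244 mm
θ = 306° = 5.340708 rad
V = θ·R_c·A = 5.340708·9.7244·269.0000 = 13970.623 mm³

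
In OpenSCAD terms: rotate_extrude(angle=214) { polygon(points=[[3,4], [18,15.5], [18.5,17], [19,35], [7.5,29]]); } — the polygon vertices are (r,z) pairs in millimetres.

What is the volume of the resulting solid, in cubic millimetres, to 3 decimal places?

Profile (r,z), 5 vertices: (3,4) (18,15.5) (18.5,17) (19,35) (7.5,29)
edge 0: (3,4)→(18,15.5)  cross = 3·15.5 − 18·4 = -25.5000; (r_i+r_j)·cross = 21·-25.5000 = -535.5000
edge 1: (18,15.5)→(18.5,17)  cross = 18·17 − 18.5·15.5 = 19.2500; (r_i+r_j)·cross = 36.5·19.2500 = 702.6250
edge 2: (18.5,17)→(19,35)  cross = 18.5·35 − 19·17 = 324.5000; (r_i+r_j)·cross = 37.5·324.5000 = 12168.7500
edge 3: (19,35)→(7.5,29)  cross = 19·29 − 7.5·35 = 288.5000; (r_i+r_j)·cross = 26.5·288.5000 = 7645.2500
edge 4: (7.5,29)→(3,4)  cross = 7.5·4 − 3·29 = -57.0000; (r_i+r_j)·cross = 10.5·-57.0000 = -598.5000
Σcross = 549.7500 → A = |Σcross|/2 = 274.8750 mm²
Σ(r_i+r_j)·cross = 19382.6250 → first moment M = |Σ|/6 = 3230.4375
R_c = M/A = 3230.4375/274.8750 = 11.7524 mm
θ = 214° = 3.735005 rad
V = θ·R_c·A = 3.735005·11.7524·274.8750 = 12065.699 mm³

Volume = 12065.699 mm³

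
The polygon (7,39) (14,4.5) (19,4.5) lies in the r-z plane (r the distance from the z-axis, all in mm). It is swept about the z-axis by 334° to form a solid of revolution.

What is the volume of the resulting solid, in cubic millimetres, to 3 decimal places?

Profile (r,z), 3 vertices: (7,39) (14,4.5) (19,4.5)
edge 0: (7,39)→(14,4.5)  cross = 7·4.5 − 14·39 = -514.5000; (r_i+r_j)·cross = 21·-514.5000 = -10804.5000
edge 1: (14,4.5)→(19,4.5)  cross = 14·4.5 − 19·4.5 = -22.5000; (r_i+r_j)·cross = 33·-22.5000 = -742.5000
edge 2: (19,4.5)→(7,39)  cross = 19·39 − 7·4.5 = 709.5000; (r_i+r_j)·cross = 26·709.5000 = 18447.0000
Σcross = 172.5000 → A = |Σcross|/2 = 86.2500 mm²
Σ(r_i+r_j)·cross = 6900.0000 → first moment M = |Σ|/6 = 1150.0000
R_c = M/A = 1150.0000/86.2500 = 13.3333 mm
θ = 334° = 5.829400 rad
V = θ·R_c·A = 5.829400·13.3333·86.2500 = 6703.810 mm³

Volume = 6703.810 mm³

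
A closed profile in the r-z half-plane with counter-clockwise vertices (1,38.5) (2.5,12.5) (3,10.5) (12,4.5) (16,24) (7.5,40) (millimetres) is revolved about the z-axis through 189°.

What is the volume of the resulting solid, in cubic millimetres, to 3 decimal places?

Profile (r,z), 6 vertices: (1,38.5) (2.5,12.5) (3,10.5) (12,4.5) (16,24) (7.5,40)
edge 0: (1,38.5)→(2.5,12.5)  cross = 1·12.5 − 2.5·38.5 = -83.7500; (r_i+r_j)·cross = 3.5·-83.7500 = -293.1250
edge 1: (2.5,12.5)→(3,10.5)  cross = 2.5·10.5 − 3·12.5 = -11.2500; (r_i+r_j)·cross = 5.5·-11.2500 = -61.8750
edge 2: (3,10.5)→(12,4.5)  cross = 3·4.5 − 12·10.5 = -112.5000; (r_i+r_j)·cross = 15·-112.5000 = -1687.5000
edge 3: (12,4.5)→(16,24)  cross = 12·24 − 16·4.5 = 216.0000; (r_i+r_j)·cross = 28·216.0000 = 6048.0000
edge 4: (16,24)→(7.5,40)  cross = 16·40 − 7.5·24 = 460.0000; (r_i+r_j)·cross = 23.5·460.0000 = 10810.0000
edge 5: (7.5,40)→(1,38.5)  cross = 7.5·38.5 − 1·40 = 248.7500; (r_i+r_j)·cross = 8.5·248.7500 = 2114.3750
Σcross = 717.2500 → A = |Σcross|/2 = 358.6250 mm²
Σ(r_i+r_j)·cross = 16929.8750 → first moment M = |Σ|/6 = 2821.6458
R_c = M/A = 2821.6458/358.6250 = 7.8680 mm
θ = 189° = 3.298672 rad
V = θ·R_c·A = 3.298672·7.8680·358.6250 = 9307.685 mm³

Volume = 9307.685 mm³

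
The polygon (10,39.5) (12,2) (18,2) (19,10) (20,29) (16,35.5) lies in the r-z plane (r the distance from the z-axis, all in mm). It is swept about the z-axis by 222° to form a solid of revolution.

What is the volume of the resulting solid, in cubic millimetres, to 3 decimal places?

Profile (r,z), 6 vertices: (10,39.5) (12,2) (18,2) (19,10) (20,29) (16,35.5)
edge 0: (10,39.5)→(12,2)  cross = 10·2 − 12·39.5 = -454.0000; (r_i+r_j)·cross = 22·-454.0000 = -9988.0000
edge 1: (12,2)→(18,2)  cross = 12·2 − 18·2 = -12.0000; (r_i+r_j)·cross = 30·-12.0000 = -360.0000
edge 2: (18,2)→(19,10)  cross = 18·10 − 19·2 = 142.0000; (r_i+r_j)·cross = 37·142.0000 = 5254.0000
edge 3: (19,10)→(20,29)  cross = 19·29 − 20·10 = 351.0000; (r_i+r_j)·cross = 39·351.0000 = 13689.0000
edge 4: (20,29)→(16,35.5)  cross = 20·35.5 − 16·29 = 246.0000; (r_i+r_j)·cross = 36·246.0000 = 8856.0000
edge 5: (16,35.5)→(10,39.5)  cross = 16·39.5 − 10·35.5 = 277.0000; (r_i+r_j)·cross = 26·277.0000 = 7202.0000
Σcross = 550.0000 → A = |Σcross|/2 = 275.0000 mm²
Σ(r_i+r_j)·cross = 24653.0000 → first moment M = |Σ|/6 = 4108.8333
R_c = M/A = 4108.8333/275.0000 = 14.9412 mm
θ = 222° = 3.874631 rad
V = θ·R_c·A = 3.874631·14.9412·275.0000 = 15920.213 mm³

Volume = 15920.213 mm³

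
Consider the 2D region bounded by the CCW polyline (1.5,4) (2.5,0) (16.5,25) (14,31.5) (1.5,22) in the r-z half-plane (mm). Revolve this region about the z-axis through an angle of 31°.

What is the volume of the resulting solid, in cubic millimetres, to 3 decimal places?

Volume = 927.499 mm³

Profile (r,z), 5 vertices: (1.5,4) (2.5,0) (16.5,25) (14,31.5) (1.5,22)
edge 0: (1.5,4)→(2.5,0)  cross = 1.5·0 − 2.5·4 = -10.0000; (r_i+r_j)·cross = 4·-10.0000 = -40.0000
edge 1: (2.5,0)→(16.5,25)  cross = 2.5·25 − 16.5·0 = 62.5000; (r_i+r_j)·cross = 19·62.5000 = 1187.5000
edge 2: (16.5,25)→(14,31.5)  cross = 16.5·31.5 − 14·25 = 169.7500; (r_i+r_j)·cross = 30.5·169.7500 = 5177.3750
edge 3: (14,31.5)→(1.5,22)  cross = 14·22 − 1.5·31.5 = 260.7500; (r_i+r_j)·cross = 15.5·260.7500 = 4041.6250
edge 4: (1.5,22)→(1.5,4)  cross = 1.5·4 − 1.5·22 = -27.0000; (r_i+r_j)·cross = 3·-27.0000 = -81.0000
Σcross = 456.0000 → A = |Σcross|/2 = 228.0000 mm²
Σ(r_i+r_j)·cross = 10285.5000 → first moment M = |Σ|/6 = 1714.2500
R_c = M/A = 1714.2500/228.0000 = 7.5186 mm
θ = 31° = 0.541052 rad
V = θ·R_c·A = 0.541052·7.5186·228.0000 = 927.499 mm³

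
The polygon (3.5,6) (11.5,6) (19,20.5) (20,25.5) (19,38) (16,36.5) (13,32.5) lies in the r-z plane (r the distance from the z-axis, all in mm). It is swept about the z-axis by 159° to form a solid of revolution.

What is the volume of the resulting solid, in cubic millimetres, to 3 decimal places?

Profile (r,z), 7 vertices: (3.5,6) (11.5,6) (19,20.5) (20,25.5) (19,38) (16,36.5) (13,32.5)
edge 0: (3.5,6)→(11.5,6)  cross = 3.5·6 − 11.5·6 = -48.0000; (r_i+r_j)·cross = 15·-48.0000 = -720.0000
edge 1: (11.5,6)→(19,20.5)  cross = 11.5·20.5 − 19·6 = 121.7500; (r_i+r_j)·cross = 30.5·121.7500 = 3713.3750
edge 2: (19,20.5)→(20,25.5)  cross = 19·25.5 − 20·20.5 = 74.5000; (r_i+r_j)·cross = 39·74.5000 = 2905.5000
edge 3: (20,25.5)→(19,38)  cross = 20·38 − 19·25.5 = 275.5000; (r_i+r_j)·cross = 39·275.5000 = 10744.5000
edge 4: (19,38)→(16,36.5)  cross = 19·36.5 − 16·38 = 85.5000; (r_i+r_j)·cross = 35·85.5000 = 2992.5000
edge 5: (16,36.5)→(13,32.5)  cross = 16·32.5 − 13·36.5 = 45.5000; (r_i+r_j)·cross = 29·45.5000 = 1319.5000
edge 6: (13,32.5)→(3.5,6)  cross = 13·6 − 3.5·32.5 = -35.7500; (r_i+r_j)·cross = 16.5·-35.7500 = -589.8750
Σcross = 519.0000 → A = |Σcross|/2 = 259.5000 mm²
Σ(r_i+r_j)·cross = 20365.5000 → first moment M = |Σ|/6 = 3394.2500
R_c = M/A = 3394.2500/259.5000 = 13.0800 mm
θ = 159° = 2.775074 rad
V = θ·R_c·A = 2.775074·13.0800·259.5000 = 9419.293 mm³

Volume = 9419.293 mm³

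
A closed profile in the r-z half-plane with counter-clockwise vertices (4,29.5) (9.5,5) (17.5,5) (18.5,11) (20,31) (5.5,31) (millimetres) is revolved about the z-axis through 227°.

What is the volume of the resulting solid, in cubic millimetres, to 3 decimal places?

Profile (r,z), 6 vertices: (4,29.5) (9.5,5) (17.5,5) (18.5,11) (20,31) (5.5,31)
edge 0: (4,29.5)→(9.5,5)  cross = 4·5 − 9.5·29.5 = -260.2500; (r_i+r_j)·cross = 13.5·-260.2500 = -3513.3750
edge 1: (9.5,5)→(17.5,5)  cross = 9.5·5 − 17.5·5 = -40.0000; (r_i+r_j)·cross = 27·-40.0000 = -1080.0000
edge 2: (17.5,5)→(18.5,11)  cross = 17.5·11 − 18.5·5 = 100.0000; (r_i+r_j)·cross = 36·100.0000 = 3600.0000
edge 3: (18.5,11)→(20,31)  cross = 18.5·31 − 20·11 = 353.5000; (r_i+r_j)·cross = 38.5·353.5000 = 13609.7500
edge 4: (20,31)→(5.5,31)  cross = 20·31 − 5.5·31 = 449.5000; (r_i+r_j)·cross = 25.5·449.5000 = 11462.2500
edge 5: (5.5,31)→(4,29.5)  cross = 5.5·29.5 − 4·31 = 38.2500; (r_i+r_j)·cross = 9.5·38.2500 = 363.3750
Σcross = 641.0000 → A = |Σcross|/2 = 320.5000 mm²
Σ(r_i+r_j)·cross = 24442.0000 → first moment M = |Σ|/6 = 4073.6667
R_c = M/A = 4073.6667/320.5000 = 12.7103 mm
θ = 227° = 3.961897 rad
V = θ·R_c·A = 3.961897·12.7103·320.5000 = 16139.449 mm³

Volume = 16139.449 mm³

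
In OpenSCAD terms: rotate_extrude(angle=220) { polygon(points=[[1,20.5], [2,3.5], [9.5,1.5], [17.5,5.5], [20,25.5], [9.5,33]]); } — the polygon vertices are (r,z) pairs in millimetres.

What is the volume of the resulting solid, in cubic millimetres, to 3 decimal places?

Volume = 17197.485 mm³

Profile (r,z), 6 vertices: (1,20.5) (2,3.5) (9.5,1.5) (17.5,5.5) (20,25.5) (9.5,33)
edge 0: (1,20.5)→(2,3.5)  cross = 1·3.5 − 2·20.5 = -37.5000; (r_i+r_j)·cross = 3·-37.5000 = -112.5000
edge 1: (2,3.5)→(9.5,1.5)  cross = 2·1.5 − 9.5·3.5 = -30.2500; (r_i+r_j)·cross = 11.5·-30.2500 = -347.8750
edge 2: (9.5,1.5)→(17.5,5.5)  cross = 9.5·5.5 − 17.5·1.5 = 26.0000; (r_i+r_j)·cross = 27·26.0000 = 702.0000
edge 3: (17.5,5.5)→(20,25.5)  cross = 17.5·25.5 − 20·5.5 = 336.2500; (r_i+r_j)·cross = 37.5·336.2500 = 12609.3750
edge 4: (20,25.5)→(9.5,33)  cross = 20·33 − 9.5·25.5 = 417.7500; (r_i+r_j)·cross = 29.5·417.7500 = 12323.6250
edge 5: (9.5,33)→(1,20.5)  cross = 9.5·20.5 − 1·33 = 161.7500; (r_i+r_j)·cross = 10.5·161.7500 = 1698.3750
Σcross = 874.0000 → A = |Σcross|/2 = 437.0000 mm²
Σ(r_i+r_j)·cross = 26873.0000 → first moment M = |Σ|/6 = 4478.8333
R_c = M/A = 4478.8333/437.0000 = 10.2490 mm
θ = 220° = 3.839724 rad
V = θ·R_c·A = 3.839724·10.2490·437.0000 = 17197.485 mm³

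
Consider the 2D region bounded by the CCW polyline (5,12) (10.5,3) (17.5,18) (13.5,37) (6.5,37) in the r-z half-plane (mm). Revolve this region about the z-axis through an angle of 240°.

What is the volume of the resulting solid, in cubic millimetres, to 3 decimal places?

Volume = 12978.617 mm³

Profile (r,z), 5 vertices: (5,12) (10.5,3) (17.5,18) (13.5,37) (6.5,37)
edge 0: (5,12)→(10.5,3)  cross = 5·3 − 10.5·12 = -111.0000; (r_i+r_j)·cross = 15.5·-111.0000 = -1720.5000
edge 1: (10.5,3)→(17.5,18)  cross = 10.5·18 − 17.5·3 = 136.5000; (r_i+r_j)·cross = 28·136.5000 = 3822.0000
edge 2: (17.5,18)→(13.5,37)  cross = 17.5·37 − 13.5·18 = 404.5000; (r_i+r_j)·cross = 31·404.5000 = 12539.5000
edge 3: (13.5,37)→(6.5,37)  cross = 13.5·37 − 6.5·37 = 259.0000; (r_i+r_j)·cross = 20·259.0000 = 5180.0000
edge 4: (6.5,37)→(5,12)  cross = 6.5·12 − 5·37 = -107.0000; (r_i+r_j)·cross = 11.5·-107.0000 = -1230.5000
Σcross = 582.0000 → A = |Σcross|/2 = 291.0000 mm²
Σ(r_i+r_j)·cross = 18590.5000 → first moment M = |Σ|/6 = 3098.4167
R_c = M/A = 3098.4167/291.0000 = 10.6475 mm
θ = 240° = 4.188790 rad
V = θ·R_c·A = 4.188790·10.6475·291.0000 = 12978.617 mm³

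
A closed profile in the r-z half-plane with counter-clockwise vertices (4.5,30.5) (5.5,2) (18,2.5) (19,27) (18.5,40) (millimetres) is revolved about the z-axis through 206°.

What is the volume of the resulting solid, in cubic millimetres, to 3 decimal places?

Volume = 19607.171 mm³

Profile (r,z), 5 vertices: (4.5,30.5) (5.5,2) (18,2.5) (19,27) (18.5,40)
edge 0: (4.5,30.5)→(5.5,2)  cross = 4.5·2 − 5.5·30.5 = -158.7500; (r_i+r_j)·cross = 10·-158.7500 = -1587.5000
edge 1: (5.5,2)→(18,2.5)  cross = 5.5·2.5 − 18·2 = -22.2500; (r_i+r_j)·cross = 23.5·-22.2500 = -522.8750
edge 2: (18,2.5)→(19,27)  cross = 18·27 − 19·2.5 = 438.5000; (r_i+r_j)·cross = 37·438.5000 = 16224.5000
edge 3: (19,27)→(18.5,40)  cross = 19·40 − 18.5·27 = 260.5000; (r_i+r_j)·cross = 37.5·260.5000 = 9768.7500
edge 4: (18.5,40)→(4.5,30.5)  cross = 18.5·30.5 − 4.5·40 = 384.2500; (r_i+r_j)·cross = 23·384.2500 = 8837.7500
Σcross = 902.2500 → A = |Σcross|/2 = 451.1250 mm²
Σ(r_i+r_j)·cross = 32720.6250 → first moment M = |Σ|/6 = 5453.4375
R_c = M/A = 5453.4375/451.1250 = 12.0885 mm
θ = 206° = 3.595378 rad
V = θ·R_c·A = 3.595378·12.0885·451.1250 = 19607.171 mm³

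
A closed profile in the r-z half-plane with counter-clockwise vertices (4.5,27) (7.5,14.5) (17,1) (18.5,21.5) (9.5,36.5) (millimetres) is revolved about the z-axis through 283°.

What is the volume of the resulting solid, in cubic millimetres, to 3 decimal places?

Volume = 15884.319 mm³

Profile (r,z), 5 vertices: (4.5,27) (7.5,14.5) (17,1) (18.5,21.5) (9.5,36.5)
edge 0: (4.5,27)→(7.5,14.5)  cross = 4.5·14.5 − 7.5·27 = -137.2500; (r_i+r_j)·cross = 12·-137.2500 = -1647.0000
edge 1: (7.5,14.5)→(17,1)  cross = 7.5·1 − 17·14.5 = -239.0000; (r_i+r_j)·cross = 24.5·-239.0000 = -5855.5000
edge 2: (17,1)→(18.5,21.5)  cross = 17·21.5 − 18.5·1 = 347.0000; (r_i+r_j)·cross = 35.5·347.0000 = 12318.5000
edge 3: (18.5,21.5)→(9.5,36.5)  cross = 18.5·36.5 − 9.5·21.5 = 471.0000; (r_i+r_j)·cross = 28·471.0000 = 13188.0000
edge 4: (9.5,36.5)→(4.5,27)  cross = 9.5·27 − 4.5·36.5 = 92.2500; (r_i+r_j)·cross = 14·92.2500 = 1291.5000
Σcross = 534.0000 → A = |Σcross|/2 = 267.0000 mm²
Σ(r_i+r_j)·cross = 19295.5000 → first moment M = |Σ|/6 = 3215.9167
R_c = M/A = 3215.9167/267.0000 = 12.0446 mm
θ = 283° = 4.939282 rad
V = θ·R_c·A = 4.939282·12.0446·267.0000 = 15884.319 mm³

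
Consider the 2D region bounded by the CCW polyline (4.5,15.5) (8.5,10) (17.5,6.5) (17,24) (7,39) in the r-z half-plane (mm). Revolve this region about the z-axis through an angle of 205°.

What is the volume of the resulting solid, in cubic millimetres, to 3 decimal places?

Volume = 10463.045 mm³

Profile (r,z), 5 vertices: (4.5,15.5) (8.5,10) (17.5,6.5) (17,24) (7,39)
edge 0: (4.5,15.5)→(8.5,10)  cross = 4.5·10 − 8.5·15.5 = -86.7500; (r_i+r_j)·cross = 13·-86.7500 = -1127.7500
edge 1: (8.5,10)→(17.5,6.5)  cross = 8.5·6.5 − 17.5·10 = -119.7500; (r_i+r_j)·cross = 26·-119.7500 = -3113.5000
edge 2: (17.5,6.5)→(17,24)  cross = 17.5·24 − 17·6.5 = 309.5000; (r_i+r_j)·cross = 34.5·309.5000 = 10677.7500
edge 3: (17,24)→(7,39)  cross = 17·39 − 7·24 = 495.0000; (r_i+r_j)·cross = 24·495.0000 = 11880.0000
edge 4: (7,39)→(4.5,15.5)  cross = 7·15.5 − 4.5·39 = -67.0000; (r_i+r_j)·cross = 11.5·-67.0000 = -770.5000
Σcross = 531.0000 → A = |Σcross|/2 = 265.5000 mm²
Σ(r_i+r_j)·cross = 17546.0000 → first moment M = |Σ|/6 = 2924.3333
R_c = M/A = 2924.3333/265.5000 = 11.0144 mm
θ = 205° = 3.577925 rad
V = θ·R_c·A = 3.577925·11.0144·265.5000 = 10463.045 mm³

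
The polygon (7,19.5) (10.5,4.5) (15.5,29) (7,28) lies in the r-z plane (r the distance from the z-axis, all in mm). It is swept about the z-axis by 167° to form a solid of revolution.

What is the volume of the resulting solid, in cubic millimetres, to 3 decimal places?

Profile (r,z), 4 vertices: (7,19.5) (10.5,4.5) (15.5,29) (7,28)
edge 0: (7,19.5)→(10.5,4.5)  cross = 7·4.5 − 10.5·19.5 = -173.2500; (r_i+r_j)·cross = 17.5·-173.2500 = -3031.8750
edge 1: (10.5,4.5)→(15.5,29)  cross = 10.5·29 − 15.5·4.5 = 234.7500; (r_i+r_j)·cross = 26·234.7500 = 6103.5000
edge 2: (15.5,29)→(7,28)  cross = 15.5·28 − 7·29 = 231.0000; (r_i+r_j)·cross = 22.5·231.0000 = 5197.5000
edge 3: (7,28)→(7,19.5)  cross = 7·19.5 − 7·28 = -59.5000; (r_i+r_j)·cross = 14·-59.5000 = -833.0000
Σcross = 233.0000 → A = |Σcross|/2 = 116.5000 mm²
Σ(r_i+r_j)·cross = 7436.1250 → first moment M = |Σ|/6 = 1239.3542
R_c = M/A = 1239.3542/116.5000 = 10.6382 mm
θ = 167° = 2.914700 rad
V = θ·R_c·A = 2.914700·10.6382·116.5000 = 3612.345 mm³

Volume = 3612.345 mm³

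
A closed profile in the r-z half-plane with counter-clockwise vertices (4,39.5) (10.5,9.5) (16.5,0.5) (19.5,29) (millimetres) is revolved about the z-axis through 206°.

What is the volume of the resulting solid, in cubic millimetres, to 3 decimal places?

Profile (r,z), 4 vertices: (4,39.5) (10.5,9.5) (16.5,0.5) (19.5,29)
edge 0: (4,39.5)→(10.5,9.5)  cross = 4·9.5 − 10.5·39.5 = -376.7500; (r_i+r_j)·cross = 14.5·-376.7500 = -5462.8750
edge 1: (10.5,9.5)→(16.5,0.5)  cross = 10.5·0.5 − 16.5·9.5 = -151.5000; (r_i+r_j)·cross = 27·-151.5000 = -4090.5000
edge 2: (16.5,0.5)→(19.5,29)  cross = 16.5·29 − 19.5·0.5 = 468.7500; (r_i+r_j)·cross = 36·468.7500 = 16875.0000
edge 3: (19.5,29)→(4,39.5)  cross = 19.5·39.5 − 4·29 = 654.2500; (r_i+r_j)·cross = 23.5·654.2500 = 15374.8750
Σcross = 594.7500 → A = |Σcross|/2 = 297.3750 mm²
Σ(r_i+r_j)·cross = 22696.5000 → first moment M = |Σ|/6 = 3782.7500
R_c = M/A = 3782.7500/297.3750 = 12.7205 mm
θ = 206° = 3.595378 rad
V = θ·R_c·A = 3.595378·12.7205·297.3750 = 13600.417 mm³

Volume = 13600.417 mm³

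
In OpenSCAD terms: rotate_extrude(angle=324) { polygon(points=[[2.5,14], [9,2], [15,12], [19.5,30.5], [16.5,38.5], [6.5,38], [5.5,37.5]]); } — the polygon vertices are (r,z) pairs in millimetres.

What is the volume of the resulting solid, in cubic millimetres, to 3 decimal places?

Profile (r,z), 7 vertices: (2.5,14) (9,2) (15,12) (19.5,30.5) (16.5,38.5) (6.5,38) (5.5,37.5)
edge 0: (2.5,14)→(9,2)  cross = 2.5·2 − 9·14 = -121.0000; (r_i+r_j)·cross = 11.5·-121.0000 = -1391.5000
edge 1: (9,2)→(15,12)  cross = 9·12 − 15·2 = 78.0000; (r_i+r_j)·cross = 24·78.0000 = 1872.0000
edge 2: (15,12)→(19.5,30.5)  cross = 15·30.5 − 19.5·12 = 223.5000; (r_i+r_j)·cross = 34.5·223.5000 = 7710.7500
edge 3: (19.5,30.5)→(16.5,38.5)  cross = 19.5·38.5 − 16.5·30.5 = 247.5000; (r_i+r_j)·cross = 36·247.5000 = 8910.0000
edge 4: (16.5,38.5)→(6.5,38)  cross = 16.5·38 − 6.5·38.5 = 376.7500; (r_i+r_j)·cross = 23·376.7500 = 8665.2500
edge 5: (6.5,38)→(5.5,37.5)  cross = 6.5·37.5 − 5.5·38 = 34.7500; (r_i+r_j)·cross = 12·34.7500 = 417.0000
edge 6: (5.5,37.5)→(2.5,14)  cross = 5.5·14 − 2.5·37.5 = -16.7500; (r_i+r_j)·cross = 8·-16.7500 = -134.0000
Σcross = 822.7500 → A = |Σcross|/2 = 411.3750 mm²
Σ(r_i+r_j)·cross = 26049.5000 → first moment M = |Σ|/6 = 4341.5833
R_c = M/A = 4341.5833/411.3750 = 10.5538 mm
θ = 324° = 5.654867 rad
V = θ·R_c·A = 5.654867·10.5538·411.3750 = 24551.075 mm³

Volume = 24551.075 mm³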